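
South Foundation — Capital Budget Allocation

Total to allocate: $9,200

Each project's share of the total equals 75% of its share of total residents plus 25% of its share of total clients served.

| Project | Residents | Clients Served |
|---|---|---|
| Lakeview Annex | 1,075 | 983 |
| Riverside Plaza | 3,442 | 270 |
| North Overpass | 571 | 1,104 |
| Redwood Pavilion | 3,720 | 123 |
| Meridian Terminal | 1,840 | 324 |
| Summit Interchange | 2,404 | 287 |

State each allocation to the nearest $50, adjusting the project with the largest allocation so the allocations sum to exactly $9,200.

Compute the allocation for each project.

Residents total 13,052; clients served total 3,091.
Blended shares (75% residents + 25% clients served): Lakeview Annex 0.1413; Riverside Plaza 0.2196; North Overpass 0.1221; Redwood Pavilion 0.2237; Meridian Terminal 0.1319; Summit Interchange 0.1614.
Unrounded shares: Lakeview Annex 1,299.75; Riverside Plaza 2,020.54; North Overpass 1,123.34; Redwood Pavilion 2,058.12; Meridian Terminal 1,213.81; Summit Interchange 1,484.44.
After rounding ($50): Lakeview Annex $1,300; Riverside Plaza $2,000; North Overpass $1,100; Redwood Pavilion $2,050; Meridian Terminal $1,200; Summit Interchange $1,500. Sum = $9,150.
Difference $9,200 − $9,150 = +$50 applied to largest allocation (Redwood Pavilion): Redwood Pavilion becomes $2,100.

Lakeview Annex: $1,300 | Riverside Plaza: $2,000 | North Overpass: $1,100 | Redwood Pavilion: $2,100 | Meridian Terminal: $1,200 | Summit Interchange: $1,500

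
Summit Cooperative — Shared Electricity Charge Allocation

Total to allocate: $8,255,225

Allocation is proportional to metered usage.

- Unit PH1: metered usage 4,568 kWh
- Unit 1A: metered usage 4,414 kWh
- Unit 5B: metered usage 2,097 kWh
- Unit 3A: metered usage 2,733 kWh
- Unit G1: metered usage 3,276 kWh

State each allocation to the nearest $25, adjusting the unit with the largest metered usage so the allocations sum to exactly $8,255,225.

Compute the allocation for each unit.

Metered usage total: 4,568 + 4,414 + 2,097 + 2,733 + 3,276 = 17,088.
Unrounded shares: Unit PH1 2,206,804.06; Unit 1A 2,132,406.55; Unit 5B 1,013,062.20; Unit 3A 1,320,314.25; Unit G1 1,582,637.94.
After rounding ($25): Unit PH1 $2,206,800; Unit 1A $2,132,400; Unit 5B $1,013,050; Unit 3A $1,320,325; Unit G1 $1,582,650. Sum = $8,255,225.
Sum already equals the total — no adjustment.

Unit PH1: $2,206,800 | Unit 1A: $2,132,400 | Unit 5B: $1,013,050 | Unit 3A: $1,320,325 | Unit G1: $1,582,650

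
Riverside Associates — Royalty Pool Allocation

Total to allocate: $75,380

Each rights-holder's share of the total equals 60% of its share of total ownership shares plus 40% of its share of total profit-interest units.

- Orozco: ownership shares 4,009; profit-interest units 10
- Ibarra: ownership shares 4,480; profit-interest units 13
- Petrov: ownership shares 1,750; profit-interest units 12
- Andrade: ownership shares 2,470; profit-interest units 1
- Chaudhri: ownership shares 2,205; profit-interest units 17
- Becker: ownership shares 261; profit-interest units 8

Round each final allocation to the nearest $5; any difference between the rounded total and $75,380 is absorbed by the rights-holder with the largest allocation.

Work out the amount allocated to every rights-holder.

Orozco: $16,890 | Ibarra: $19,785 | Petrov: $11,145 | Andrade: $7,855 | Chaudhri: $14,975 | Becker: $4,730

Ownership shares total 15,175; profit-interest units total 61.
Composite weights (60% ownership shares + 40% profit-interest units): Orozco 0.2241; Ibarra 0.2624; Petrov 0.1479; Andrade 0.1042; Chaudhri 0.1987; Becker 0.0628.
Unrounded shares: Orozco 16,891.49; Ibarra 19,778.16; Petrov 11,147.29; Andrade 7,855.95; Chaudhri 14,974.86; Becker 4,732.25.
Rounded to nearest $5: Orozco $16,890; Ibarra $19,780; Petrov $11,145; Andrade $7,855; Chaudhri $14,975; Becker $4,730. Sum = $75,375.
Difference $75,380 − $75,375 = +$5 applied to largest allocation (Ibarra): Ibarra becomes $19,785.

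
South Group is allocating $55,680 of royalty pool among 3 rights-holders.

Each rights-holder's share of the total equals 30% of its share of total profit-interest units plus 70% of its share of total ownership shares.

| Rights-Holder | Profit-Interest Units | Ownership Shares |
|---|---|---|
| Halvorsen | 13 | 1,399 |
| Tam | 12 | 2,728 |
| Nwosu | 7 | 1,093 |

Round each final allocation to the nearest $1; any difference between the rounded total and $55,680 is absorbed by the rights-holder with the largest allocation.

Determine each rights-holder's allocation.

Halvorsen: $17,232; Tam: $26,633; Nwosu: $11,815

Totals — profit-interest units 32, ownership shares 5,220.
Blended shares (30% profit-interest units + 70% ownership shares): Halvorsen 0.3095; Tam 0.4783; Nwosu 0.2122.
Proportional shares: Halvorsen 17,231.87; Tam 26,633.07; Nwosu 11,815.07.
Rounded to nearest $1: Halvorsen $17,232; Tam $26,633; Nwosu $11,815. Sum = $55,680.
No rounding difference to absorb.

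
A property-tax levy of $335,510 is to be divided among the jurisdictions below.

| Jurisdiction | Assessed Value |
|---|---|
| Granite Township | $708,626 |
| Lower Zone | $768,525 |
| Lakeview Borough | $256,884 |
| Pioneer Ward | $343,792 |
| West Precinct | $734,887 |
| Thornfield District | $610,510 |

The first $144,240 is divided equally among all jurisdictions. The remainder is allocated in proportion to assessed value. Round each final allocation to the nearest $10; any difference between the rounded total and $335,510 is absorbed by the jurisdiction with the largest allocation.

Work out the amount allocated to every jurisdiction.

$144,240 shared equally gives $24,040 per jurisdiction.
Remainder $191,270 by assessed value (total 3,423,224): Granite Township 39,593.93 → $39,590; Lower Zone 42,940.74 → $42,940; Lakeview Borough 14,353.20 → $14,350; Pioneer Ward 19,209.11 → $19,210; West Precinct 41,061.24 → $41,060; Thornfield District 34,111.78 → $34,110.
Rounding difference +$10 on remainder applied to Lower Zone.
Totals: Granite Township $24,040 + $39,590 = $63,630; Lower Zone $24,040 + $42,950 = $66,990; Lakeview Borough $24,040 + $14,350 = $38,390; Pioneer Ward $24,040 + $19,210 = $43,250; West Precinct $24,040 + $41,060 = $65,100; Thornfield District $24,040 + $34,110 = $58,150.

Granite Township: $63,630; Lower Zone: $66,990; Lakeview Borough: $38,390; Pioneer Ward: $43,250; West Precinct: $65,100; Thornfield District: $58,150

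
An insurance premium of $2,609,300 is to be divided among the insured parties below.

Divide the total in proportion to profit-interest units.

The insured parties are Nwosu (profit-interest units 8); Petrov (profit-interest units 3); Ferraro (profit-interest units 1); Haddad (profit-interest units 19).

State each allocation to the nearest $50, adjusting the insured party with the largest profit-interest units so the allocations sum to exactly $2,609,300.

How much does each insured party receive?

Total profit-interest units = 8 + 3 + 1 + 19 = 31.
Pro-rata amounts: Nwosu 673,367.74; Petrov 252,512.90; Ferraro 84,170.97; Haddad 1,599,248.39.
After rounding ($50): Nwosu $673,350; Petrov $252,500; Ferraro $84,150; Haddad $1,599,250. Sum = $2,609,250.
Difference $2,609,300 − $2,609,250 = +$50 applied to largest profit-interest units (Haddad): Haddad becomes $1,599,300.

Nwosu: $673,350 · Petrov: $252,500 · Ferraro: $84,150 · Haddad: $1,599,300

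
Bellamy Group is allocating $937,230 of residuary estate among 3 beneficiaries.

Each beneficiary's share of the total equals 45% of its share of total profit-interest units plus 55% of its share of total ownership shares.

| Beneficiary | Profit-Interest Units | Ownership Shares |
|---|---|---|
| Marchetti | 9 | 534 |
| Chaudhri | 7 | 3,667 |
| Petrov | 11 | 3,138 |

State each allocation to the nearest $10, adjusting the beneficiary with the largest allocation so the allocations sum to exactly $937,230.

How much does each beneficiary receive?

Marchetti: $178,090 · Chaudhri: $366,910 · Petrov: $392,230

Profit-interest units total 27; ownership shares total 7,339.
Blended shares (45% profit-interest units + 55% ownership shares): Marchetti 0.1900; Chaudhri 0.3915; Petrov 0.4185.
Raw shares: Marchetti 178,091.58; Chaudhri 366,906.16; Petrov 392,232.27.
After rounding ($10): Marchetti $178,090; Chaudhri $366,910; Petrov $392,230. Sum = $937,230.
No rounding difference to absorb.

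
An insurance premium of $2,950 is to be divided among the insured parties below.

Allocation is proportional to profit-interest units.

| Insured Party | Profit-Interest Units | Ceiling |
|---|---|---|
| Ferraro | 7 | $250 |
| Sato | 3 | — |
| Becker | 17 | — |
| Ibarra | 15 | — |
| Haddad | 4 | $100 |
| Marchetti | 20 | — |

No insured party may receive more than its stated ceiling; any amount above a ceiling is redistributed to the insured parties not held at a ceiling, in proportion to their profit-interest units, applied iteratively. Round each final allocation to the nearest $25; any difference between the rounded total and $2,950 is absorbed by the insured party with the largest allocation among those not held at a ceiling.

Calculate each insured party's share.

Combined profit-interest units = 66.
Pro-rata shares before constraints: Ferraro 312.88; Sato 134.09; Becker 759.85; Ibarra 670.45; Haddad 178.79; Marchetti 893.94.
Capped: Ferraro ($250), Haddad ($100); remaining pool $2,600 reallocated over remaining profit-interest units 55.
Remaining shares: Sato 141.82 → $150; Becker 803.64 → $800; Ibarra 709.09 → $700; Marchetti 945.45 → $950.

Ferraro: $250; Sato: $150; Becker: $800; Ibarra: $700; Haddad: $100; Marchetti: $950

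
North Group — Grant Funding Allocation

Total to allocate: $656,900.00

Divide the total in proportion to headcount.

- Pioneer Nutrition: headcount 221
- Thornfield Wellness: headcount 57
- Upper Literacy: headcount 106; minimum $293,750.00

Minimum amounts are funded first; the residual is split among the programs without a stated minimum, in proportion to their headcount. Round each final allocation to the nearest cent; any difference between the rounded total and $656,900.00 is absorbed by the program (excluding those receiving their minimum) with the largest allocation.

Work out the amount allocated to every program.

Minimums first: Upper Literacy $293,750.00. Residual $363,150.00.
Residual split over remaining headcount 278: Pioneer Nutrition 288,691.1871 → $288,691.19; Thornfield Wellness 74,458.8129 → $74,458.81.

Pioneer Nutrition: $288,691.19 · Thornfield Wellness: $74,458.81 · Upper Literacy: $293,750.00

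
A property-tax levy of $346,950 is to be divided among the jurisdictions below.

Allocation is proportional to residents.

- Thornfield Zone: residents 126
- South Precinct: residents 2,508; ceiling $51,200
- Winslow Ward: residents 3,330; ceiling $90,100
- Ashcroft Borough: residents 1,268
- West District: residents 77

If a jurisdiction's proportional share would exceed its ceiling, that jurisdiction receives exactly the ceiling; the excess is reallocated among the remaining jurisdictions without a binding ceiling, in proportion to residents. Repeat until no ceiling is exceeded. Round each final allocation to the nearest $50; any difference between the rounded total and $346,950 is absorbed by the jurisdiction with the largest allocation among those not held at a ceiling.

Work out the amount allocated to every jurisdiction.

Thornfield Zone: $17,600; South Precinct: $51,200; Winslow Ward: $90,100; Ashcroft Borough: $177,300; West District: $10,750

Sum of residents: 7,309.
Pro-rata shares before constraints: Thornfield Zone 5,981.08; South Precinct 119,051.94; Winslow Ward 158,071.35; Ashcroft Borough 60,190.53; West District 3,655.10.
Capped: South Precinct ($51,200), Winslow Ward ($90,100); residual $205,650 reallocated over remaining residents 1,471.
Remaining shares: Thornfield Zone 17,615.16 → $17,600; Ashcroft Borough 177,270.02 → $177,250; West District 10,764.82 → $10,750.
Rounding difference +$50 applied to Ashcroft Borough → $177,300.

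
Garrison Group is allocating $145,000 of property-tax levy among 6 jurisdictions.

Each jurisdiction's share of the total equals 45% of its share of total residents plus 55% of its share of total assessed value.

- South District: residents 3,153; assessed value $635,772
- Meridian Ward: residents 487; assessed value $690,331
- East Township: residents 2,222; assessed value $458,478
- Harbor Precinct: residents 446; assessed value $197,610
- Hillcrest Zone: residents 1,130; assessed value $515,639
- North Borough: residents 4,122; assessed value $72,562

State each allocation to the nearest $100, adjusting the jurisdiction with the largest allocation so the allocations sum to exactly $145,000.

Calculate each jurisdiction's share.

South District: $37,500 · Meridian Ward: $24,200 · East Township: $26,800 · Harbor Precinct: $8,600 · Hillcrest Zone: $22,400 · North Borough: $25,500

Totals — residents 11,560, assessed value 2,570,392.
Combined weights (45% residents + 55% assessed value): South District 0.2588; Meridian Ward 0.1667; East Township 0.1846; Harbor Precinct 0.0596; Hillcrest Zone 0.1543; North Borough 0.1760.
Unrounded shares: South District 37,522.71; Meridian Ward 24,167.34; East Township 26,766.92; Harbor Precinct 8,648.56; Hillcrest Zone 22,376.66; North Borough 25,517.82.
Rounded to nearest $100: South District $37,500; Meridian Ward $24,200; East Township $26,800; Harbor Precinct $8,600; Hillcrest Zone $22,400; North Borough $25,500. Sum = $145,000.
Rounded total matches; no reconciliation needed.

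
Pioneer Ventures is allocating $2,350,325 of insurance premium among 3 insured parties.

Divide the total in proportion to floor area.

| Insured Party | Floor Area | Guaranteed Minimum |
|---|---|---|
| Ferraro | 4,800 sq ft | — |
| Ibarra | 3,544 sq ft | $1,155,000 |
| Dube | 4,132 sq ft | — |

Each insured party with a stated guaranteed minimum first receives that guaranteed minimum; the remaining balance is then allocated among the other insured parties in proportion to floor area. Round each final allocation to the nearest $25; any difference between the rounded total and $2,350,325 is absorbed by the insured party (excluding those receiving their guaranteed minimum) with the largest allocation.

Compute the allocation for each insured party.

Fund the minimums — Ibarra $1,155,000. Residual $1,195,325.
Residual split over remaining floor area 8,932: Ferraro 642,360.05 → $642,350; Dube 552,964.95 → $552,975.

Ferraro: $642,350; Ibarra: $1,155,000; Dube: $552,975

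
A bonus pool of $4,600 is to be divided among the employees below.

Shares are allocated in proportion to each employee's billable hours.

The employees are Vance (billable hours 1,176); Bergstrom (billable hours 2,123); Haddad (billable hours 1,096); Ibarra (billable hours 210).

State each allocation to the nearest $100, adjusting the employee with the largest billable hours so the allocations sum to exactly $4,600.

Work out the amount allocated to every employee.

Sum of billable hours: 1,176 + 2,123 + 1,096 + 210 = 4,605.
Pro-rata amounts: Vance 1,174.72; Bergstrom 2,120.69; Haddad 1,094.81; Ibarra 209.77.
At nearest $100: Vance $1,200; Bergstrom $2,100; Haddad $1,100; Ibarra $200. Sum = $4,600.
Rounded total matches; no reconciliation needed.

Vance: $1,200; Bergstrom: $2,100; Haddad: $1,100; Ibarra: $200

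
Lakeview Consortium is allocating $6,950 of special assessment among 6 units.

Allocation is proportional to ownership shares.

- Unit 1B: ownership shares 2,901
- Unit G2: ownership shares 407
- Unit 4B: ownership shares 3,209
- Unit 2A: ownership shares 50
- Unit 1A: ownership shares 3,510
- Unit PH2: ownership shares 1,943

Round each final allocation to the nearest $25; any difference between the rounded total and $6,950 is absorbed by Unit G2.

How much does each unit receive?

Unit 1B: $1,675; Unit G2: $250; Unit 4B: $1,850; Unit 2A: $25; Unit 1A: $2,025; Unit PH2: $1,125

Ownership shares total: 12,020.
Unrounded shares: Unit 1B 2,901/12,020 × $6,950 = 1,677.37; Unit G2 407/12,020 × $6,950 = 235.33; Unit 4B 3,209/12,020 × $6,950 = 1,855.45; Unit 2A 50/12,020 × $6,950 = 28.91; Unit 1A 3,510/12,020 × $6,950 = 2,029.49; Unit PH2 1,943/12,020 × $6,950 = 1,123.45.
At nearest $25: Unit 1B $1,675; Unit G2 $225; Unit 4B $1,850; Unit 2A $25; Unit 1A $2,025; Unit PH2 $1,125. Sum = $6,925.
Difference $6,950 − $6,925 = +$25 applied to Unit G2: Unit G2 becomes $250.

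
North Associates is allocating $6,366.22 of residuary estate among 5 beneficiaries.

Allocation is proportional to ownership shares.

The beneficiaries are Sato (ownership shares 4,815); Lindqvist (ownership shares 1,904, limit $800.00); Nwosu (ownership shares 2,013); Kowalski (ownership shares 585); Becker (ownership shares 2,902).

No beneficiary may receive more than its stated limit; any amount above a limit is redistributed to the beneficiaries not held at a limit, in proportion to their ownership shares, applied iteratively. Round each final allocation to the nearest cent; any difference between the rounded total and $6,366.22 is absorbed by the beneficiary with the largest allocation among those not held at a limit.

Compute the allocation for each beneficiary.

Sum of ownership shares: 12,219.
Proportional shares (ignoring caps): Sato 2,508.6627; Lindqvist 992.0029; Nwosu 1,048.7929; Kowalski 304.7908; Becker 1,511.9707.
Capped: Lindqvist ($800.00); remaining pool $5,566.22 reallocated over remaining ownership shares 10,315.
Redistributed shares: Sato 2,598.2888 → $2,598.29; Nwosu 1,086.2628 → $1,086.26; Kowalski 315.6800 → $315.68; Becker 1,565.9884 → $1,565.99.

Sato: $2,598.29 | Lindqvist: $800.00 | Nwosu: $1,086.26 | Kowalski: $315.68 | Becker: $1,565.99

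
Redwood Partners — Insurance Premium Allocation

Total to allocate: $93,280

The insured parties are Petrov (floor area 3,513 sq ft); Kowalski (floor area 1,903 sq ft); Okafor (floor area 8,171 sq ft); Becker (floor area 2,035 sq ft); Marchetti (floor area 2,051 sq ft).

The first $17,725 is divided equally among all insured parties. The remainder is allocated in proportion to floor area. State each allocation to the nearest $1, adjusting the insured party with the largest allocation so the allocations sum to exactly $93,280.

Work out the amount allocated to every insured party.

Petrov: $18,564; Kowalski: $11,681; Okafor: $38,477; Becker: $12,245; Marchetti: $12,313

$17,725 shared equally gives $3,545 per insured party.
Remainder $75,555 by floor area (total 17,673): Petrov 15,018.66 → $15,019; Kowalski 8,135.64 → $8,136; Okafor 34,932.38 → $34,932; Becker 8,699.96 → $8,700; Marchetti 8,768.36 → $8,768.
Totals: Petrov $3,545 + $15,019 = $18,564; Kowalski $3,545 + $8,136 = $11,681; Okafor $3,545 + $34,932 = $38,477; Becker $3,545 + $8,700 = $12,245; Marchetti $3,545 + $8,768 = $12,313.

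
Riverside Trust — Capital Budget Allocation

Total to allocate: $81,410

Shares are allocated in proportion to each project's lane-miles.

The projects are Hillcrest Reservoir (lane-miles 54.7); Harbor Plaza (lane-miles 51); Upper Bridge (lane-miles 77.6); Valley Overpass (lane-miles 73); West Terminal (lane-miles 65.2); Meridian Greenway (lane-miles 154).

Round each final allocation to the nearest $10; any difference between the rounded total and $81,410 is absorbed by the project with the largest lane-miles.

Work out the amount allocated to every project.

Sum of lane-miles: 54.7 + 51 + 77.6 + 73 + 65.2 + 154 = 475.5.
Proportional shares: Hillcrest Reservoir 9,365.15; Harbor Plaza 8,731.67; Upper Bridge 13,285.84; Valley Overpass 12,498.28; West Terminal 11,162.84; Meridian Greenway 26,366.23.
At nearest $10: Hillcrest Reservoir $9,370; Harbor Plaza $8,730; Upper Bridge $13,290; Valley Overpass $12,500; West Terminal $11,160; Meridian Greenway $26,370. Sum = $81,420.
Difference $81,410 − $81,420 = −$10 applied to largest lane-miles (Meridian Greenway): Meridian Greenway becomes $26,360.

Hillcrest Reservoir: $9,370 | Harbor Plaza: $8,730 | Upper Bridge: $13,290 | Valley Overpass: $12,500 | West Terminal: $11,160 | Meridian Greenway: $26,360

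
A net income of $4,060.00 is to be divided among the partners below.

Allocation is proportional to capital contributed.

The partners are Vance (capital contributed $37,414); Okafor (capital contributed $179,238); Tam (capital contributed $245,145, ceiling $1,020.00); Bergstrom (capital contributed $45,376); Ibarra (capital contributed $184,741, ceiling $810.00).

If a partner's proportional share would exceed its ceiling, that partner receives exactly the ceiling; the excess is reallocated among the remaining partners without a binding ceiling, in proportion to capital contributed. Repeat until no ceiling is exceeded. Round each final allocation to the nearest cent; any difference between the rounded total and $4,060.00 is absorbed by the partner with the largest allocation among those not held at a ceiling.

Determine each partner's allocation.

Capital contributed total: 691,914.
Pro-rata shares before constraints: Vance 219.5372; Okafor 1,051.7294; Tam 1,438.4572; Bergstrom 266.2564; Ibarra 1,084.0198.
Held at cap: Tam ($1,020.00), Ibarra ($810.00); remaining pool $2,230.00 reallocated over remaining capital contributed 262,028.
Remaining shares: Vance 318.4134 → $318.41; Okafor 1,525.4123 → $1,525.41; Bergstrom 386.1743 → $386.17.
Rounding difference +$0.01 applied to Okafor → $1,525.42.

Vance: $318.41 | Okafor: $1,525.42 | Tam: $1,020.00 | Bergstrom: $386.17 | Ibarra: $810.00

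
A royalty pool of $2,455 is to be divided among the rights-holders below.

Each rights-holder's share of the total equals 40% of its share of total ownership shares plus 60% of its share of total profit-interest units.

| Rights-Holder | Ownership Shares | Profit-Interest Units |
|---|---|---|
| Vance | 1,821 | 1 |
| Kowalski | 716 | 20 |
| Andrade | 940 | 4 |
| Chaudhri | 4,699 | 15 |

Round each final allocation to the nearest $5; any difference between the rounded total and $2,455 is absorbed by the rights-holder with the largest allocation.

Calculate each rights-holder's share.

Totals — ownership shares 8,176, profit-interest units 40.
Blended shares (40% ownership shares + 60% profit-interest units): Vance 0.1041; Kowalski 0.3350; Andrade 0.1060; Chaudhri 0.4549.
Raw shares: Vance 255.54; Kowalski 822.497; Andrade 260.20; Chaudhri 1,116.76.
After rounding ($5): Vance $255; Kowalski $820; Andrade $260; Chaudhri $1,115. Sum = $2,450.
Difference $2,455 − $2,450 = +$5 applied to largest allocation (Chaudhri): Chaudhri becomes $1,120.

Vance: $255; Kowalski: $820; Andrade: $260; Chaudhri: $1,120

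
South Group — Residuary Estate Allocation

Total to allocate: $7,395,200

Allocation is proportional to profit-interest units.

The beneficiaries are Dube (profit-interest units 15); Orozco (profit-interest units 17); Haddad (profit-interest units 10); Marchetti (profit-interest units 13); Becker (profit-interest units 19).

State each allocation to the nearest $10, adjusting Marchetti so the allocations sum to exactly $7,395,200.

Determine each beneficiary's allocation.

Total profit-interest units = 74.
Pro-rata amounts: Dube 15/74 × $7,395,200 = 1,499,027.03; Orozco 17/74 × $7,395,200 = 1,698,897.30; Haddad 10/74 × $7,395,200 = 999,351.35; Marchetti 13/74 × $7,395,200 = 1,299,156.76; Becker 19/74 × $7,395,200 = 1,898,767.57.
After rounding ($10): Dube $1,499,030; Orozco $1,698,900; Haddad $999,350; Marchetti $1,299,160; Becker $1,898,770. Sum = $7,395,210.
Difference $7,395,200 − $7,395,210 = −$10 applied to Marchetti: Marchetti becomes $1,299,150.

Dube: $1,499,030 · Orozco: $1,698,900 · Haddad: $999,350 · Marchetti: $1,299,150 · Becker: $1,898,770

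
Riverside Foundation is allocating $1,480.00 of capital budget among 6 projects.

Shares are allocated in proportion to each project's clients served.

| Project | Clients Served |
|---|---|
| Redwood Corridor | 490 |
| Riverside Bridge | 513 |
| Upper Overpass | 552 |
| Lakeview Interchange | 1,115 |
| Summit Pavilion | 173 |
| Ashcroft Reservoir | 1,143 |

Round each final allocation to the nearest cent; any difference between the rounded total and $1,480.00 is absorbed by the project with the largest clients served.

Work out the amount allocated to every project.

Clients served total: 490 + 513 + 552 + 1,115 + 173 + 1,143 = 3,986.
Pro-rata amounts: Redwood Corridor 181.9368; Riverside Bridge 190.4767; Upper Overpass 204.9574; Lakeview Interchange 413.9990; Summit Pavilion 64.2348; Ashcroft Reservoir 424.3954.
Rounded to nearest cent: Redwood Corridor $181.94; Riverside Bridge $190.48; Upper Overpass $204.96; Lakeview Interchange $414.00; Summit Pavilion $64.23; Ashcroft Reservoir $424.40. Sum = $1,480.01.
Difference $1,480.00 − $1,480.01 = −$0.01 applied to largest clients served (Ashcroft Reservoir): Ashcroft Reservoir becomes $424.39.

Redwood Corridor: $181.94 · Riverside Bridge: $190.48 · Upper Overpass: $204.96 · Lakeview Interchange: $414.00 · Summit Pavilion: $64.23 · Ashcroft Reservoir: $424.39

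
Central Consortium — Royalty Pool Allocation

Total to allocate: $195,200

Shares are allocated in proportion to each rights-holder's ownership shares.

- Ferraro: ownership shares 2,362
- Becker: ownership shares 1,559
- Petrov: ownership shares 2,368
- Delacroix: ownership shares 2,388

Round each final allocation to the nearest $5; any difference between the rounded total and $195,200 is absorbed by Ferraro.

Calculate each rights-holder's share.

Combined ownership shares = 8,677.
Unrounded shares: Ferraro 2,362/8,677 × $195,200 = 53,136.15; Becker 1,559/8,677 × $195,200 = 35,071.66; Petrov 2,368/8,677 × $195,200 = 53,271.13; Delacroix 2,388/8,677 × $195,200 = 53,721.06.
At nearest $5: Ferraro $53,135; Becker $35,070; Petrov $53,270; Delacroix $53,720. Sum = $195,195.
Difference $195,200 − $195,195 = +$5 applied to Ferraro: Ferraro becomes $53,140.

Ferraro: $53,140; Becker: $35,070; Petrov: $53,270; Delacroix: $53,720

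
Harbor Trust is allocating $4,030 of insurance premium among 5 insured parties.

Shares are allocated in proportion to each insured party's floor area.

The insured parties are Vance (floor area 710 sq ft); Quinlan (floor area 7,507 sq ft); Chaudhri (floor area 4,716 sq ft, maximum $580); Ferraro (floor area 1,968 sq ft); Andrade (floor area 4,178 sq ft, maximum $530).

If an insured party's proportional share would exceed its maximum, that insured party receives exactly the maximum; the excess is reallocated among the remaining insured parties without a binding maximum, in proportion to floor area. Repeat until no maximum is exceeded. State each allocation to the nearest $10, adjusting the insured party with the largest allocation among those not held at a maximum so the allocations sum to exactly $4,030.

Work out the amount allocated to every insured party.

Vance: $200; Quinlan: $2,160; Chaudhri: $580; Ferraro: $560; Andrade: $530

Floor area total: 19,079.
Pro-rata shares before constraints: Vance 149.97; Quinlan 1,585.68; Chaudhri 996.15; Ferraro 415.69; Andrade 882.51.
Capped: Chaudhri ($580), Andrade ($530); remaining pool $2,920 reallocated over remaining floor area 10,185.
Shares after redistribution: Vance 203.55 → $200; Quinlan 2,152.23 → $2,150; Ferraro 564.22 → $560.
Rounding difference +$10 applied to Quinlan → $2,160.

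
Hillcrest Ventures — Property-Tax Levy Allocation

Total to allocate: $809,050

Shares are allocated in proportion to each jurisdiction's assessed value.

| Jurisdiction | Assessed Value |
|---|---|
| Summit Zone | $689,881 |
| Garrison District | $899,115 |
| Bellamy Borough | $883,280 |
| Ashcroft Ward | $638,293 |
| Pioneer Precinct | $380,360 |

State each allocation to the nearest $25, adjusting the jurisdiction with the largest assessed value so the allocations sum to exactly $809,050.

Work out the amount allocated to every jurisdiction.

Summit Zone: $159,875; Garrison District: $208,400; Bellamy Borough: $204,700; Ashcroft Ward: $147,925; Pioneer Precinct: $88,150

Total assessed value = 689,881 + 899,115 + 883,280 + 638,293 + 380,360 = 3,490,929.
Raw shares: Summit Zone 159,885.30; Garrison District 208,376.91; Bellamy Borough 204,707.02; Ashcroft Ward 147,929.38; Pioneer Precinct 88,151.39.
Rounded to nearest $25: Summit Zone $159,875; Garrison District $208,375; Bellamy Borough $204,700; Ashcroft Ward $147,925; Pioneer Precinct $88,150. Sum = $809,025.
Difference $809,050 − $809,025 = +$25 applied to largest assessed value (Garrison District): Garrison District becomes $208,400.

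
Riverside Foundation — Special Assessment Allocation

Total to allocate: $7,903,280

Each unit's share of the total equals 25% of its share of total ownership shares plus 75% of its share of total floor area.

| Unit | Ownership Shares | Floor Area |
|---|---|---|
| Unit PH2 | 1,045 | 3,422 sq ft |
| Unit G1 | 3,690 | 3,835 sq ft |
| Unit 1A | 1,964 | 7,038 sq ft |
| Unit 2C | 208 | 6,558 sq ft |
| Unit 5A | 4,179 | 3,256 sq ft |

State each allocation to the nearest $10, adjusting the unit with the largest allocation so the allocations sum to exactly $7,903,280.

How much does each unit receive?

Unit PH2: $1,027,580; Unit G1: $1,600,530; Unit 1A: $2,080,410; Unit 2C: $1,649,430; Unit 5A: $1,545,330

Ownership shares total 11,086; floor area total 24,109.
Composite weights (25% ownership shares + 75% floor area): Unit PH2 0.1300; Unit G1 0.2025; Unit 1A 0.2632; Unit 2C 0.2087; Unit 5A 0.1955.
Pro-rata amounts: Unit PH2 1,027,582.73; Unit G1 1,600,532.61; Unit 1A 2,080,405.91; Unit 2C 1,649,426.79; Unit 5A 1,545,331.96.
At nearest $10: Unit PH2 $1,027,580; Unit G1 $1,600,530; Unit 1A $2,080,410; Unit 2C $1,649,430; Unit 5A $1,545,330. Sum = $7,903,280.
Sum already equals the total — no adjustment.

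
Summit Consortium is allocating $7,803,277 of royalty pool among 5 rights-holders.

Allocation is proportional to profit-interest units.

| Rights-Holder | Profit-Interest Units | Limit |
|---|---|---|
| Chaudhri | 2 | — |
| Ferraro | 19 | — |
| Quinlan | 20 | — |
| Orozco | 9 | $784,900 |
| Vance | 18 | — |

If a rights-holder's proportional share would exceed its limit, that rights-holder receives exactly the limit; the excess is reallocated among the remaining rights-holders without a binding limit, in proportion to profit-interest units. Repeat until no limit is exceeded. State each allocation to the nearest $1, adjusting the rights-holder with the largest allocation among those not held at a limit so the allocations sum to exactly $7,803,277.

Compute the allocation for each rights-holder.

Total profit-interest units = 68.
Pro-rata shares before constraints: Chaudhri 229,508.15; Ferraro 2,180,327.40; Quinlan 2,295,081.47; Orozco 1,032,786.66; Vance 2,065,573.32.
Capped: Orozco ($784,900); balance $7,018,377 reallocated over remaining profit-interest units 59.
Redistributed shares: Chaudhri 237,911.08 → $237,911; Ferraro 2,260,155.31 → $2,260,155; Quinlan 2,379,110.85 → $2,379,111; Vance 2,141,199.76 → $2,141,200.

Chaudhri: $237,911 · Ferraro: $2,260,155 · Quinlan: $2,379,111 · Orozco: $784,900 · Vance: $2,141,200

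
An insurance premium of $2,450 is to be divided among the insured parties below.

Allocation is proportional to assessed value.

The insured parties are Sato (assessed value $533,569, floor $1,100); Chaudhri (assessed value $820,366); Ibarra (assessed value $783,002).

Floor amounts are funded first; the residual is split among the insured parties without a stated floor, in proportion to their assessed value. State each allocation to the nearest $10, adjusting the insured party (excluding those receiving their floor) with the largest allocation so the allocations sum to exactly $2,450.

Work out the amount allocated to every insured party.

Sato: $1,100 · Chaudhri: $690 · Ibarra: $660

Minimums first: Sato $1,100. Balance $1,350.
Balance split over remaining assessed value 1,603,368: Chaudhri 690.73 → $690; Ibarra 659.27 → $660.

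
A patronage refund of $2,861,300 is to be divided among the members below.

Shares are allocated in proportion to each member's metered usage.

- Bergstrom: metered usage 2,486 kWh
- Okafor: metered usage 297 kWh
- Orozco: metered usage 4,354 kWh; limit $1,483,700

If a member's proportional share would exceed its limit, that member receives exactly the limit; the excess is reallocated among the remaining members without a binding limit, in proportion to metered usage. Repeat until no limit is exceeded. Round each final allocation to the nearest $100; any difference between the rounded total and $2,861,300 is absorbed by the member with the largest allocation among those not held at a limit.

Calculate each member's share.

Total metered usage = 7,137.
Proportional shares (ignoring caps): Bergstrom 996,664.12; Okafor 119,070.49; Orozco 1,745,565.39.
Held at cap: Orozco ($1,483,700); residual $1,377,600 reallocated over remaining metered usage 2,783.
Shares after redistribution: Bergstrom 1,230,583.40 → $1,230,600; Okafor 147,016.60 → $147,000.

Bergstrom: $1,230,600; Okafor: $147,000; Orozco: $1,483,700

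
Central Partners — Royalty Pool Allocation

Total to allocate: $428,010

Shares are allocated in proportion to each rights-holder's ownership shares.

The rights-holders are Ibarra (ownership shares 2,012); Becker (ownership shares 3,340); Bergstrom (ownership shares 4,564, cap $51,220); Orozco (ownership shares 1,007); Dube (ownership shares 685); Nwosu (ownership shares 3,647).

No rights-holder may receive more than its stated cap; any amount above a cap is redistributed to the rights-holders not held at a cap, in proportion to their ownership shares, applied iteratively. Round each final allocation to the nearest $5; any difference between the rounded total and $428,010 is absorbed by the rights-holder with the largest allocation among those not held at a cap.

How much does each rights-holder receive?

Sum of ownership shares: 15,255.
Unconstrained shares: Ibarra 56,450.75; Becker 93,710.48; Bergstrom 128,052.29; Orozco 28,253.43; Dube 19,219.07; Nwosu 102,323.99.
Held at cap: Bergstrom ($51,220); residual $376,790 reallocated over remaining ownership shares 10,691.
Remaining shares: Ibarra 70,910.25 → $70,910; Becker 117,713.83 → $117,715; Orozco 35,490.37 → $35,490; Dube 24,141.91 → $24,140; Nwosu 128,533.64 → $128,535.

Ibarra: $70,910 · Becker: $117,715 · Bergstrom: $51,220 · Orozco: $35,490 · Dube: $24,140 · Nwosu: $128,535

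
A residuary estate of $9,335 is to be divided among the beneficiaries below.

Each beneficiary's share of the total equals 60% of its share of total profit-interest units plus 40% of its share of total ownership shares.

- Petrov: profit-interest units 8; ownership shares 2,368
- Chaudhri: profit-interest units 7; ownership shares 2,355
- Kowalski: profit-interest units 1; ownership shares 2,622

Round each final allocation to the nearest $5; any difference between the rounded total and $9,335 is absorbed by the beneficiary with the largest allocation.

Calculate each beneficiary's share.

Petrov: $4,000 | Chaudhri: $3,650 | Kowalski: $1,685

Totals — profit-interest units 16, ownership shares 7,345.
Combined weights (60% profit-interest units + 40% ownership shares): Petrov 0.4290; Chaudhri 0.3908; Kowalski 0.1803.
Unrounded shares: Petrov 4,004.33; Chaudhri 3,647.66; Kowalski 1,683.02.
At nearest $5: Petrov $4,005; Chaudhri $3,650; Kowalski $1,685. Sum = $9,340.
Difference $9,335 − $9,340 = −$5 applied to largest allocation (Petrov): Petrov becomes $4,000.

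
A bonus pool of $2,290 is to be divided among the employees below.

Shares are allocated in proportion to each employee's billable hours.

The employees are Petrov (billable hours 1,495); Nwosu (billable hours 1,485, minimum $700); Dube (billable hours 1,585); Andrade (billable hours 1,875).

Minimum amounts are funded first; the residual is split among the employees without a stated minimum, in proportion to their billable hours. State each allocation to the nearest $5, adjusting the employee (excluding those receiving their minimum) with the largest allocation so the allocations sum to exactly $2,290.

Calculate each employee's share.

Fund the minimums — Nwosu $700. Residual $1,590.
Residual split over remaining billable hours 4,955: Petrov 479.73 → $480; Dube 508.61 → $510; Andrade 601.66 → $600.

Petrov: $480; Nwosu: $700; Dube: $510; Andrade: $600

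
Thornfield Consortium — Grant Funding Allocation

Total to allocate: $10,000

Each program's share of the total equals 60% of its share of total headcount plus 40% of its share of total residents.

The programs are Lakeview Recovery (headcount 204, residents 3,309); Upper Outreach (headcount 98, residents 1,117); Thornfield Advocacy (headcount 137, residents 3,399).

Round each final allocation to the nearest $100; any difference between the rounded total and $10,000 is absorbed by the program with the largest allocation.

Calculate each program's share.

Totals — headcount 439, residents 7,825.
Blended shares (60% headcount + 40% residents): Lakeview Recovery 0.4480; Upper Outreach 0.1910; Thornfield Advocacy 0.3610.
Proportional shares: Lakeview Recovery 4,479.66; Upper Outreach 1,910.40; Thornfield Advocacy 3,609.95.
After rounding ($100): Lakeview Recovery $4,500; Upper Outreach $1,900; Thornfield Advocacy $3,600. Sum = $10,000.
Sum already equals the total — no adjustment.

Lakeview Recovery: $4,500; Upper Outreach: $1,900; Thornfield Advocacy: $3,600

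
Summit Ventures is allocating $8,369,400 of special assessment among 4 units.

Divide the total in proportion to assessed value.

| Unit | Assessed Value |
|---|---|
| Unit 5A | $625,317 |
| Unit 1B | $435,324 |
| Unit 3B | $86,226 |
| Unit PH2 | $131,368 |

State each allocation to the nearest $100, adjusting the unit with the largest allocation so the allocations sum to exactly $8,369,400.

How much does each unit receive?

Sum of assessed value: 1,278,235.
Pro-rata amounts: Unit 5A 625,317/1,278,235 × $8,369,400 = 4,094,339.54; Unit 1B 435,324/1,278,235 × $8,369,400 = 2,850,337.13; Unit 3B 86,226/1,278,235 × $8,369,400 = 564,575.28; Unit PH2 131,368/1,278,235 × $8,369,400 = 860,148.05.
Rounded to nearest $100: Unit 5A $4,094,300; Unit 1B $2,850,300; Unit 3B $564,600; Unit PH2 $860,100. Sum = $8,369,300.
Difference $8,369,400 − $8,369,300 = +$100 applied to largest allocation (Unit 5A): Unit 5A becomes $4,094,400.

Unit 5A: $4,094,400 | Unit 1B: $2,850,300 | Unit 3B: $564,600 | Unit PH2: $860,100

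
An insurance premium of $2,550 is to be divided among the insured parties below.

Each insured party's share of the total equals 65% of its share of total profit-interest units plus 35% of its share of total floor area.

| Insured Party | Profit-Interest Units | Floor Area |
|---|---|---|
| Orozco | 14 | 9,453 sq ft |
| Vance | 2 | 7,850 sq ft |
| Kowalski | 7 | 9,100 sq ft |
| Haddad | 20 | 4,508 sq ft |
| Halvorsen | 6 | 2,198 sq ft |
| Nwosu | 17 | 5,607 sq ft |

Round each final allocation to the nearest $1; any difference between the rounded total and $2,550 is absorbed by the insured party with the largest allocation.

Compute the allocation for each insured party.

Orozco: $570 | Vance: $231 | Kowalski: $386 | Haddad: $606 | Halvorsen: $201 | Nwosu: $556

Totals — profit-interest units 66, floor area 38,716.
Composite weights (65% profit-interest units + 35% floor area): Orozco 0.2233; Vance 0.0907; Kowalski 0.1512; Haddad 0.2377; Halvorsen 0.0790; Nwosu 0.2181.
Raw shares: Orozco 569.51; Vance 231.19; Kowalski 385.57; Haddad 606.19; Halvorsen 201.35; Nwosu 556.19.
At nearest $1: Orozco $570; Vance $231; Kowalski $386; Haddad $606; Halvorsen $201; Nwosu $556. Sum = $2,550.
Rounded total matches; no reconciliation needed.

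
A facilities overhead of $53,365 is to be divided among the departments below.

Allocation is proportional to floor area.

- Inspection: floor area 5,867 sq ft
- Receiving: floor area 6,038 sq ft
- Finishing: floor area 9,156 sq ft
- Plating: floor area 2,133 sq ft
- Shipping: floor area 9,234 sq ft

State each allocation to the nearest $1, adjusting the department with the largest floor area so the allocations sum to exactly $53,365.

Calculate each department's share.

Floor area total: 5,867 + 6,038 + 9,156 + 2,133 + 9,234 = 32,428.
Unrounded shares: Inspection 9,655.00; Receiving 9,936.41; Finishing 15,067.53; Plating 3,510.16; Shipping 15,195.89.
At nearest $1: Inspection $9,655; Receiving $9,936; Finishing $15,068; Plating $3,510; Shipping $15,196. Sum = $53,365.
No rounding difference to absorb.

Inspection: $9,655 | Receiving: $9,936 | Finishing: $15,068 | Plating: $3,510 | Shipping: $15,196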